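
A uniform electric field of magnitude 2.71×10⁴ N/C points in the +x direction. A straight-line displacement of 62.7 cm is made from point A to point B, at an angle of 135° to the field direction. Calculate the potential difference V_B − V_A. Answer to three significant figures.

Only the component of displacement along E changes the potential: ΔV = −E·d·cosθ.
ΔV = −(2.71×10⁴ V/m)(0.627 m)cos135° = 1.20×10⁴ V.

1.20×10⁴ V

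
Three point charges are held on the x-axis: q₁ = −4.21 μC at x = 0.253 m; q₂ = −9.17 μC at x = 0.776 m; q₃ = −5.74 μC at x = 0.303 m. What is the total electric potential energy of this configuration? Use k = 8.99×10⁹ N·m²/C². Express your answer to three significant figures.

The assembly work is the sum of pairwise potential energies, U = Σ_{i<j} kqᵢqⱼ/rᵢⱼ.
Pair separations: r₁₂ = 0.523 m, r₁₃ = 0.0500 m, r₂₃ = 0.473 m.
U = (0.664) + (4.34) + (1.00) = 6.01 J.

6.01 J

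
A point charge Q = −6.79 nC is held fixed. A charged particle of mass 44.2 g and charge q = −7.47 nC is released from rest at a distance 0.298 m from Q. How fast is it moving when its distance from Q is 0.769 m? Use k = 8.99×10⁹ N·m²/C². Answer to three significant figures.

6.51×10⁻³ m/s

Only the electrostatic force acts, so mechanical energy is conserved: ½mv² = U₁ − U₂ = kQq(1/r₁ − 1/r₂).
U₁ − U₂ = (8.99×10⁹ N·m²/C²)(-6.79×10⁻⁹ C)(-7.47×10⁻⁹ C)(1/0.298 − 1/0.769) = 9.37×10⁻⁷ J.
v = √(2·9.37×10⁻⁷/0.0442) = 6.51×10⁻³ m/s.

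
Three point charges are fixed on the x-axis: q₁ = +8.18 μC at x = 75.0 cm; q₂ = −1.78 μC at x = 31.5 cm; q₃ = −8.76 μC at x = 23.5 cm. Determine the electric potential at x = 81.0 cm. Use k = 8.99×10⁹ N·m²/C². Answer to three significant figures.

1.06×10⁶ V

The total potential is the scalar sum of each charge's contribution, V = Σ kqᵢ/rᵢ.
Distances from the field point to each charge: r₁ = 0.0600 m, r₂ = 0.495 m, r₃ = 0.575 m.
V = k[(8.18×10⁻⁶)/(0.0600) + (-1.78×10⁻⁶)/(0.495) + (-8.76×10⁻⁶)/(0.575)] = 1.06×10⁶ V.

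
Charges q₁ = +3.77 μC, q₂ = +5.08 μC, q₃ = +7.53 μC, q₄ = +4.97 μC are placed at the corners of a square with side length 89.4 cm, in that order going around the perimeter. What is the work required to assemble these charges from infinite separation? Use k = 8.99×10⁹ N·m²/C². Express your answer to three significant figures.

The work to assemble the configuration equals its total potential energy, U = Σ kqᵢqⱼ/rᵢⱼ over all pairs.
The four side pairs have separation 0.894 m and the two diagonal pairs 1.26 m.
Summing all 6 pair terms gives U = 1.52 J.

1.52 J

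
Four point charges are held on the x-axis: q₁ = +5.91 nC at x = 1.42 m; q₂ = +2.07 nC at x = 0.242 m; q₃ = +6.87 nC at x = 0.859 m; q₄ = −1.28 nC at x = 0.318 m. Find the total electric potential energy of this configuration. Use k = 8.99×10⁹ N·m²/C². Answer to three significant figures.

The work to assemble the configuration equals its total potential energy, U = Σ kqᵢqⱼ/rᵢⱼ over all pairs.
Pair separations: r₁₂ = 1.18 m, r₁₃ = 0.561 m, r₁₄ = 1.10 m, r₂₃ = 0.617 m, r₂₄ = 0.0760 m, r₃₄ = 0.541 m.
Summing all 6 pair terms gives U = 4.30×10⁻⁷ J.

4.30×10⁻⁷ J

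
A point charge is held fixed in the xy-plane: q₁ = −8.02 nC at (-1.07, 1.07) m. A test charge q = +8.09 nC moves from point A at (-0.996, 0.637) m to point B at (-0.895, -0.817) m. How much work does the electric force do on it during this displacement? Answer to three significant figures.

-1.02×10⁻⁶ J

The work done by the electric force is W_field = −ΔU = −q(V_B − V_A) = q(V_A − V_B).
At A: distance to the source charge is 0.439 m; V_A = kq₁/r = -164 V.
At B: distance to the source charge is 1.90 m; V_B = kq₁/r = -38.0 V.
ΔV = V_B − V_A = 126 V.
W_field = −qΔV = −(8.09×10⁻⁹ C)(126 V) = -1.02×10⁻⁶ J.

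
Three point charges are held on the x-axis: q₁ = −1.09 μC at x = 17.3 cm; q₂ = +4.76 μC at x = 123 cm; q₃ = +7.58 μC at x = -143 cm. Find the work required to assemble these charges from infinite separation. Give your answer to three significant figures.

0.0315 J

The work to assemble the configuration equals its total potential energy, U = Σ kqᵢqⱼ/rᵢⱼ over all pairs.
Pair separations: r₁₂ = 1.06 m, r₁₃ = 1.60 m, r₂₃ = 2.66 m.
U = (-0.0441) + (-0.0463) + (0.122) = 0.0315 J.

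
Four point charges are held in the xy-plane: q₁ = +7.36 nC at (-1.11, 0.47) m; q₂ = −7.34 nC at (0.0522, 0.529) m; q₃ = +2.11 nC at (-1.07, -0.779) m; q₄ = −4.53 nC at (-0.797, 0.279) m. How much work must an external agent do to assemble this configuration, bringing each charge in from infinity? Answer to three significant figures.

The work to assemble the configuration equals its total potential energy, U = Σ kqᵢqⱼ/rᵢⱼ over all pairs.
Pair separations: r₁₂ = 1.16 m, r₁₃ = 1.25 m, r₁₄ = 0.367 m, r₂₃ = 1.72 m, r₂₄ = 0.885 m, r₃₄ = 1.09 m.
Summing all 6 pair terms gives U = -9.45×10⁻⁷ J.

-9.45×10⁻⁷ J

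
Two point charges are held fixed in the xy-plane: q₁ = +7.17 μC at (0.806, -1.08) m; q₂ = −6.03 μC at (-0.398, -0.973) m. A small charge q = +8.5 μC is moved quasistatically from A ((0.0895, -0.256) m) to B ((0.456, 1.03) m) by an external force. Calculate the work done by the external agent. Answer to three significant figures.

For quasistatic motion the external work equals the change in potential energy: W_ext = qΔV = q(V_B − V_A).
At A: distances to the source charges are 1.09 m, 0.867 m; V_A = Σ kqᵢ/rᵢ = -3490 V.
At B: distances to the source charges are 2.14 m, 2.18 m; V_B = Σ kqᵢ/rᵢ = 5240 V.
ΔV = V_B − V_A = 8730 V.
W_ext = qΔV = (8.50×10⁻⁶ C)(8730 V) = 0.0742 J.

0.0742 J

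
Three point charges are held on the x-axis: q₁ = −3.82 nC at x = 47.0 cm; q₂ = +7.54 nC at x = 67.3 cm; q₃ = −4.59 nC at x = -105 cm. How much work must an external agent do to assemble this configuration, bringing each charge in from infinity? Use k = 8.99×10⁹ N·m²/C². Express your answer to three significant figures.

-1.35×10⁻⁶ J

The work to assemble the configuration equals its total potential energy, U = Σ kqᵢqⱼ/rᵢⱼ over all pairs.
Pair separations: r₁₂ = 0.203 m, r₁₃ = 1.52 m, r₂₃ = 1.72 m.
U = (-1.28×10⁻⁶) + (1.04×10⁻⁷) + (-1.81×10⁻⁷) = -1.35×10⁻⁶ J.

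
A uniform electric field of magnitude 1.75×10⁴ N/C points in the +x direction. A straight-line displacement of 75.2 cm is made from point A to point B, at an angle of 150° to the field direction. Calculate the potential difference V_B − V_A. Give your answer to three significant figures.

Only the component of displacement along E changes the potential: ΔV = −E·d·cosθ.
ΔV = −(1.75×10⁴ V/m)(0.752 m)cos150° = 1.14×10⁴ V.

1.14×10⁴ V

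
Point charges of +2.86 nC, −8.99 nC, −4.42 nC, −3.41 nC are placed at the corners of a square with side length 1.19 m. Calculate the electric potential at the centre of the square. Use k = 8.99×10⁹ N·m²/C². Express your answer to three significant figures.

-149 V

The total potential is the scalar sum of each charge's contribution, V = Σ kqᵢ/rᵢ.
The distance from each corner to the centre is a√2/2 = 0.841 m.
V = k[(2.86×10⁻⁹)/(0.841) + (-8.99×10⁻⁹)/(0.841) + (-4.42×10⁻⁹)/(0.841) + (-3.41×10⁻⁹)/(0.841)] = -149 V.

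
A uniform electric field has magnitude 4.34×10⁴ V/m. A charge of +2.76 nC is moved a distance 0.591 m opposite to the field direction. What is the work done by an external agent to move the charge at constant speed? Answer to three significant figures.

The potential change for a displacement 0.591 m opposite to the field direction is ΔV = +Ed = 2.56×10⁴ V.
W_ext = qΔV = 7.08×10⁻⁵ J.

7.08×10⁻⁵ J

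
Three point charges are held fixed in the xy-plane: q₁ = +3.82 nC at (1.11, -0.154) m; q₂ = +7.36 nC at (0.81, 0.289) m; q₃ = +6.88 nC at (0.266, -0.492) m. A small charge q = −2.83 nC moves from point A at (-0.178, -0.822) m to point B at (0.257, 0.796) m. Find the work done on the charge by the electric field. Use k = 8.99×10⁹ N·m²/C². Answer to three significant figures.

The work done by the electric force is W_field = −ΔU = −q(V_B − V_A) = q(V_A − V_B).
At A: distances to the source charges are 1.45 m, 1.49 m, 0.553 m; V_A = Σ kqᵢ/rᵢ = 180 V.
At B: distances to the source charges are 1.28 m, 0.750 m, 1.29 m; V_B = Σ kqᵢ/rᵢ = 163 V.
ΔV = V_B − V_A = -16.9 V.
W_field = −qΔV = −(-2.83×10⁻⁹ C)(-16.9 V) = -4.77×10⁻⁸ J.

-4.77×10⁻⁸ J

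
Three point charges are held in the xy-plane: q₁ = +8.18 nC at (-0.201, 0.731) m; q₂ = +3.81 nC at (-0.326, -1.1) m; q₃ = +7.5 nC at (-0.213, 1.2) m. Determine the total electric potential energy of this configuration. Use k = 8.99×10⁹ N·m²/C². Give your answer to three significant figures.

The work to assemble the configuration equals its total potential energy, U = Σ kqᵢqⱼ/rᵢⱼ over all pairs.
Pair separations: r₁₂ = 1.84 m, r₁₃ = 0.469 m, r₂₃ = 2.30 m.
U = (1.53×10⁻⁷) + (1.18×10⁻⁶) + (1.12×10⁻⁷) = 1.44×10⁻⁶ J.

1.44×10⁻⁶ J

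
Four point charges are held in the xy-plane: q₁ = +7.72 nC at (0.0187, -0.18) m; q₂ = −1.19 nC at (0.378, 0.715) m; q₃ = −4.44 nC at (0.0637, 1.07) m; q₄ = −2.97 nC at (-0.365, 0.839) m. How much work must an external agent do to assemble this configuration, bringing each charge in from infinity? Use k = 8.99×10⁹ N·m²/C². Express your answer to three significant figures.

-1.36×10⁻⁷ J

The assembly work is the sum of pairwise potential energies, U = Σ_{i<j} kqᵢqⱼ/rᵢⱼ.
Pair separations: r₁₂ = 0.964 m, r₁₃ = 1.25 m, r₁₄ = 1.09 m, r₂₃ = 0.474 m, r₂₄ = 0.753 m, r₃₄ = 0.487 m.
Summing all 6 pair terms gives U = -1.36×10⁻⁷ J.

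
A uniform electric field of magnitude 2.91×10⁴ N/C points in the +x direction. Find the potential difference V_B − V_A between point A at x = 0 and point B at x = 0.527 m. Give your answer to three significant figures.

-1.53×10⁴ V

In a uniform field, potential decreases in the direction of E: V_B − V_A = −E·Δx.
V_B − V_A = −(2.91×10⁴ V/m)(0.527 m) = -1.53×10⁴ V.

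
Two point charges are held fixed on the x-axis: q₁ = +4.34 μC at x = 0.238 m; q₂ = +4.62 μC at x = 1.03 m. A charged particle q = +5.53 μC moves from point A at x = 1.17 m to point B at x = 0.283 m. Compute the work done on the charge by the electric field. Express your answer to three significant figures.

-3.23 J

The work done by the electric force is W_field = −ΔU = −q(V_B − V_A) = q(V_A − V_B).
At A: distances to the source charges are 0.932 m, 0.140 m; V_A = Σ kqᵢ/rᵢ = 3.39×10⁵ V.
At B: distances to the source charges are 0.0450 m, 0.747 m; V_B = Σ kqᵢ/rᵢ = 9.23×10⁵ V.
ΔV = V_B − V_A = 5.84×10⁵ V.
W_field = −qΔV = −(5.53×10⁻⁶ C)(5.84×10⁵ V) = -3.23 J.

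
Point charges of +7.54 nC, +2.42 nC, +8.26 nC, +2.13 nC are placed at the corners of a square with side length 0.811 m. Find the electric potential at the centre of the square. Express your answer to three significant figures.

319 V

Electric potential is a scalar, so the contributions from each charge add algebraically: V = Σ kqᵢ/rᵢ.
The distance from each corner to the centre is a√2/2 = 0.573 m.
V = k[(7.54×10⁻⁹)/(0.573) + (2.42×10⁻⁹)/(0.573) + (8.26×10⁻⁹)/(0.573) + (2.13×10⁻⁹)/(0.573)] = 319 V.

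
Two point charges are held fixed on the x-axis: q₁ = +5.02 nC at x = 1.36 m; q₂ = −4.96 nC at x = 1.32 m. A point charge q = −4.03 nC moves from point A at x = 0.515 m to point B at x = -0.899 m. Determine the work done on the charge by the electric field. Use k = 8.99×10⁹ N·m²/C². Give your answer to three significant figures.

The work done by the electric force is W_field = −ΔU = −q(V_B − V_A) = q(V_A − V_B).
At A: distances to the source charges are 0.845 m, 0.805 m; V_A = Σ kqᵢ/rᵢ = -1.98 V.
At B: distances to the source charges are 2.26 m, 2.22 m; V_B = Σ kqᵢ/rᵢ = -0.117 V.
ΔV = V_B − V_A = 1.87 V.
W_field = −qΔV = −(-4.03×10⁻⁹ C)(1.87 V) = 7.52×10⁻⁹ J.

7.52×10⁻⁹ J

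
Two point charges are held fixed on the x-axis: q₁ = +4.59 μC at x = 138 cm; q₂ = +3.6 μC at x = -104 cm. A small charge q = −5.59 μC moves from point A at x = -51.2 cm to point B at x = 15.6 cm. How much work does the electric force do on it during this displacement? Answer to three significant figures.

The work done by the electric force is W_field = −ΔU = −q(V_B − V_A) = q(V_A − V_B).
At A: distances to the source charges are 1.89 m, 0.528 m; V_A = Σ kqᵢ/rᵢ = 8.31×10⁴ V.
At B: distances to the source charges are 1.22 m, 1.20 m; V_B = Σ kqᵢ/rᵢ = 6.08×10⁴ V.
ΔV = V_B − V_A = -2.23×10⁴ V.
W_field = −qΔV = −(-5.59×10⁻⁶ C)(-2.23×10⁴ V) = -0.125 J.

-0.125 J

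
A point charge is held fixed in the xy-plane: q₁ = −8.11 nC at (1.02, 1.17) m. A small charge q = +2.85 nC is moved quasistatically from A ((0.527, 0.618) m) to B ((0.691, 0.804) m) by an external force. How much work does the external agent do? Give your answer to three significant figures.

For quasistatic motion the external work equals the change in potential energy: W_ext = qΔV = q(V_B − V_A).
At A: distance to the source charge is 0.740 m; V_A = kq₁/r = -98.5 V.
At B: distance to the source charge is 0.492 m; V_B = kq₁/r = -148 V.
ΔV = V_B − V_A = -49.6 V.
W_ext = qΔV = (2.85×10⁻⁹ C)(-49.6 V) = -1.41×10⁻⁷ J.

-1.41×10⁻⁷ J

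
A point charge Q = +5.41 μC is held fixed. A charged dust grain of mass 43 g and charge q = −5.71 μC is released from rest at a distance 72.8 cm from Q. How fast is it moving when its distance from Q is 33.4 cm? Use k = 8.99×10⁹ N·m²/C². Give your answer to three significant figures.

4.57 m/s

Only the electrostatic force acts, so mechanical energy is conserved: ½mv² = U₁ − U₂ = kQq(1/r₁ − 1/r₂).
U₁ − U₂ = (8.99×10⁹ N·m²/C²)(5.41×10⁻⁶ C)(-5.71×10⁻⁶ C)(1/0.728 − 1/0.334) = 0.450 J.
v = √(2·0.450/0.0430) = 4.57 m/s.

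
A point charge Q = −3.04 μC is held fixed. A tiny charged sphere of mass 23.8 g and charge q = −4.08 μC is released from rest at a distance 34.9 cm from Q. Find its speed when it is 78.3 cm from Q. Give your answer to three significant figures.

Only the electrostatic force acts, so mechanical energy is conserved: ½mv² = U₁ − U₂ = kQq(1/r₁ − 1/r₂).
U₁ − U₂ = (8.99×10⁹ N·m²/C²)(-3.04×10⁻⁶ C)(-4.08×10⁻⁶ C)(1/0.349 − 1/0.783) = 0.177 J.
v = √(2·0.177/0.0238) = 3.86 m/s.

3.86 m/s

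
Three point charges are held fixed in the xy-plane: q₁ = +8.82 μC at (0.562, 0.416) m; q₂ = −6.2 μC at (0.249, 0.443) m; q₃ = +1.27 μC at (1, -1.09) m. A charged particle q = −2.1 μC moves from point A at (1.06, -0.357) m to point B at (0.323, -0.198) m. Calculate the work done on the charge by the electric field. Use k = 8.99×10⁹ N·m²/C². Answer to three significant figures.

The work done by the electric force is W_field = −ΔU = −q(V_B − V_A) = q(V_A − V_B).
At A: distances to the source charges are 0.920 m, 1.14 m, 0.735 m; V_A = Σ kqᵢ/rᵢ = 5.28×10⁴ V.
At B: distances to the source charges are 0.659 m, 0.645 m, 1.12 m; V_B = Σ kqᵢ/rᵢ = 4.42×10⁴ V.
ΔV = V_B − V_A = -8670 V.
W_field = −qΔV = −(-2.10×10⁻⁶ C)(-8670 V) = -0.0182 J.

-0.0182 J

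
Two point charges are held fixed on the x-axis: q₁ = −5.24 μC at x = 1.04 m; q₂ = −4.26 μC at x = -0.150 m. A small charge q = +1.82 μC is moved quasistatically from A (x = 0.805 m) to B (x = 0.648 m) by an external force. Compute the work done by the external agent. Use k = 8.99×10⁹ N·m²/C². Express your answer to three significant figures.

For quasistatic motion the external work equals the change in potential energy: W_ext = qΔV = q(V_B − V_A).
At A: distances to the source charges are 0.235 m, 0.955 m; V_A = Σ kqᵢ/rᵢ = -2.41×10⁵ V.
At B: distances to the source charges are 0.392 m, 0.798 m; V_B = Σ kqᵢ/rᵢ = -1.68×10⁵ V.
ΔV = V_B − V_A = 7.24×10⁴ V.
W_ext = qΔV = (1.82×10⁻⁶ C)(7.24×10⁴ V) = 0.132 J.

0.132 J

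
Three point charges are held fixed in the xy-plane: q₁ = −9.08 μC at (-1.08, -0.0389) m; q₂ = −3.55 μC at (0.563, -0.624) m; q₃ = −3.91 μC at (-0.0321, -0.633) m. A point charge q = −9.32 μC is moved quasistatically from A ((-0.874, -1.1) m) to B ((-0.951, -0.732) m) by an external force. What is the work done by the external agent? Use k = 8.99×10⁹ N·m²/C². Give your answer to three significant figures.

For quasistatic motion the external work equals the change in potential energy: W_ext = qΔV = q(V_B − V_A).
At A: distances to the source charges are 1.08 m, 1.51 m, 0.963 m; V_A = Σ kqᵢ/rᵢ = -1.33×10⁵ V.
At B: distances to the source charges are 0.705 m, 1.52 m, 0.924 m; V_B = Σ kqᵢ/rᵢ = -1.75×10⁵ V.
ΔV = V_B − V_A = -4.17×10⁴ V.
W_ext = qΔV = (-9.32×10⁻⁶ C)(-4.17×10⁴ V) = 0.389 J.

0.389 J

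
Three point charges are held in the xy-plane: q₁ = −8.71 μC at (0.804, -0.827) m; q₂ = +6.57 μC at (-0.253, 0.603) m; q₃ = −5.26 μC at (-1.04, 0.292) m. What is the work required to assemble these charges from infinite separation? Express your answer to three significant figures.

-0.465 J

The assembly work is the sum of pairwise potential energies, U = Σ_{i<j} kqᵢqⱼ/rᵢⱼ.
Pair separations: r₁₂ = 1.78 m, r₁₃ = 2.16 m, r₂₃ = 0.846 m.
U = (-0.289) + (0.191) + (-0.367) = -0.465 J.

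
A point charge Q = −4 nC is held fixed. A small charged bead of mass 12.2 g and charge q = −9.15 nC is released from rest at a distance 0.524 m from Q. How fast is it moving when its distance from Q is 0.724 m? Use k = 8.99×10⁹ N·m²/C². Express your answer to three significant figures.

Only the electrostatic force acts, so mechanical energy is conserved: ½mv² = U₁ − U₂ = kQq(1/r₁ − 1/r₂).
U₁ − U₂ = (8.99×10⁹ N·m²/C²)(-4.00×10⁻⁹ C)(-9.15×10⁻⁹ C)(1/0.524 − 1/0.724) = 1.73×10⁻⁷ J.
v = √(2·1.73×10⁻⁷/0.0122) = 5.33×10⁻³ m/s.

5.33×10⁻³ m/s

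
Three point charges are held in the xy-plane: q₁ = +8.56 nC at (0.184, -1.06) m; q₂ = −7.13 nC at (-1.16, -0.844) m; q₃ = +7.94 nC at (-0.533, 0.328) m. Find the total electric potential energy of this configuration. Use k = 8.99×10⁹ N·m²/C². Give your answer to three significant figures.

-3.95×10⁻⁷ J

The work to assemble the configuration equals its total potential energy, U = Σ kqᵢqⱼ/rᵢⱼ over all pairs.
Pair separations: r₁₂ = 1.36 m, r₁₃ = 1.56 m, r₂₃ = 1.33 m.
U = (-4.03×10⁻⁷) + (3.91×10⁻⁷) + (-3.83×10⁻⁷) = -3.95×10⁻⁷ J.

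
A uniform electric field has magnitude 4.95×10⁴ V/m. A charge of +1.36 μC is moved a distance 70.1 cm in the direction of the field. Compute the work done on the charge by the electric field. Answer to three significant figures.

The potential change for a displacement 70.1 cm in the direction of the field is ΔV = −Ed = -3.47×10⁴ V.
W_field = −qΔV = 0.0472 J.

0.0472 J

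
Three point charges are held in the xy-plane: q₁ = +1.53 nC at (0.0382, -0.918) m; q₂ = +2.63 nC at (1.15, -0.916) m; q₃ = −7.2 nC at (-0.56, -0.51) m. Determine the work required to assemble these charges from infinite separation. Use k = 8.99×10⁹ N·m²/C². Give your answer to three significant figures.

-2.01×10⁻⁷ J

The assembly work is the sum of pairwise potential energies, U = Σ_{i<j} kqᵢqⱼ/rᵢⱼ.
Pair separations: r₁₂ = 1.11 m, r₁₃ = 0.724 m, r₂₃ = 1.76 m.
U = (3.25×10⁻⁸) + (-1.37×10⁻⁷) + (-9.69×10⁻⁸) = -2.01×10⁻⁷ J.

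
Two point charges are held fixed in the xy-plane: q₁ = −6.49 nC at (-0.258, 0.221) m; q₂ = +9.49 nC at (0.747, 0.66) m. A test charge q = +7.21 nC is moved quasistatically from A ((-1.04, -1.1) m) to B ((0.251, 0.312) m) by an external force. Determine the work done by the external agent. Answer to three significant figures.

For quasistatic motion the external work equals the change in potential energy: W_ext = qΔV = q(V_B − V_A).
At A: distances to the source charges are 1.54 m, 2.51 m; V_A = Σ kqᵢ/rᵢ = -3.99 V.
At B: distances to the source charges are 0.517 m, 0.606 m; V_B = Σ kqᵢ/rᵢ = 28.0 V.
ΔV = V_B − V_A = 32.0 V.
W_ext = qΔV = (7.21×10⁻⁹ C)(32.0 V) = 2.30×10⁻⁷ J.

2.30×10⁻⁷ J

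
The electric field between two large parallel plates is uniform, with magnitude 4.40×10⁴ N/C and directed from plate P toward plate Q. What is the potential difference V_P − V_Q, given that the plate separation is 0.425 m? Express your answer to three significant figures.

In a uniform field, potential decreases in the direction of E: ΔV = −E·d for a displacement d parallel to E.
Going from Q to P is a displacement of 0.425 m opposite to the field, so V_P − V_Q = +Ed = 1.87×10⁴ V.

1.87×10⁴ V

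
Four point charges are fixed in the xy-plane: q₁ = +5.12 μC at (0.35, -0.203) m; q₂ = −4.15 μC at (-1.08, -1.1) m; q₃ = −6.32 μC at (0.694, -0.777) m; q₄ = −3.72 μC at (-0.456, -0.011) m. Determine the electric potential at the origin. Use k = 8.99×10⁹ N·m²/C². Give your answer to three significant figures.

-3.83×10⁴ V

The total potential is the scalar sum of each charge's contribution, V = Σ kqᵢ/rᵢ.
Distances from the field point to each charge: r₁ = 0.405 m, r₂ = 1.54 m, r₃ = 1.04 m, r₄ = 0.456 m.
V = k[(5.12×10⁻⁶)/(0.405) + (-4.15×10⁻⁶)/(1.54) + (-6.32×10⁻⁶)/(1.04) + (-3.72×10⁻⁶)/(0.456)] = -3.83×10⁴ V.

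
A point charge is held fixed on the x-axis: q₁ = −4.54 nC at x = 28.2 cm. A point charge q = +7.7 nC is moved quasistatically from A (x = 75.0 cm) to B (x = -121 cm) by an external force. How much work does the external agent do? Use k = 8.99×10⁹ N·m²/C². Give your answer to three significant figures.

4.61×10⁻⁷ J

For quasistatic motion the external work equals the change in potential energy: W_ext = qΔV = q(V_B − V_A).
At A: distance to the source charge is 0.468 m; V_A = kq₁/r = -87.2 V.
At B: distance to the source charge is 1.49 m; V_B = kq₁/r = -27.4 V.
ΔV = V_B − V_A = 59.9 V.
W_ext = qΔV = (7.70×10⁻⁹ C)(59.9 V) = 4.61×10⁻⁷ J.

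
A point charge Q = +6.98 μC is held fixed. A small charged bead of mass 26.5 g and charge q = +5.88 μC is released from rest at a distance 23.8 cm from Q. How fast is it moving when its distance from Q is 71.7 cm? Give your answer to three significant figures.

Only the electrostatic force acts, so mechanical energy is conserved: ½mv² = U₁ − U₂ = kQq(1/r₁ − 1/r₂).
U₁ − U₂ = (8.99×10⁹ N·m²/C²)(6.98×10⁻⁶ C)(5.88×10⁻⁶ C)(1/0.238 − 1/0.717) = 1.04 J.
v = √(2·1.04/0.0265) = 8.84 m/s.

8.84 m/s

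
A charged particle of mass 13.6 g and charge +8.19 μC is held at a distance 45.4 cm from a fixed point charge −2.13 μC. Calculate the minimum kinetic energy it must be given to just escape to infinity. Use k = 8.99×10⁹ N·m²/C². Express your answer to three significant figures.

To just escape, total mechanical energy must reach zero at infinity: ½mv²_min + U = 0, so ½mv²_min = −U = |kQq|/r.
|U| = |kQq|/r = (8.99×10⁹ N·m²/C²)(2.13×10⁻⁶)(8.19×10⁻⁶)/(0.454) = 0.345 J.

0.345 J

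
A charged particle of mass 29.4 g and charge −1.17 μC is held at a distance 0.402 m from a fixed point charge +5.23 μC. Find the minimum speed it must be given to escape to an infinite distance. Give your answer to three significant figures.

3.05 m/s

To just escape, total mechanical energy must reach zero at infinity: ½mv²_min + U = 0, so ½mv²_min = −U = |kQq|/r.
|U| = |kQq|/r = (8.99×10⁹ N·m²/C²)(5.23×10⁻⁶)(1.17×10⁻⁶)/(0.402) = 0.137 J.
v_min = √(2|U|/m) = √(2·0.137/0.0294) = 3.05 m/s.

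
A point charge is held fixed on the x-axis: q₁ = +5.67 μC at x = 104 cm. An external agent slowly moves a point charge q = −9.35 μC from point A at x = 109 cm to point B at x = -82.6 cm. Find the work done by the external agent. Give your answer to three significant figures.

9.28 J

For quasistatic motion the external work equals the change in potential energy: W_ext = qΔV = q(V_B − V_A).
At A: distance to the source charge is 0.0500 m; V_A = kq₁/r = 1.02×10⁶ V.
At B: distance to the source charge is 1.87 m; V_B = kq₁/r = 2.73×10⁴ V.
ΔV = V_B − V_A = -9.92×10⁵ V.
W_ext = qΔV = (-9.35×10⁻⁶ C)(-9.92×10⁵ V) = 9.28 J.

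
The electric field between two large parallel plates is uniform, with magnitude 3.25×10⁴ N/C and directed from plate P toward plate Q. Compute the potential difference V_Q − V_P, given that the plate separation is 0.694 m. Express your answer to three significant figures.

In a uniform field, potential decreases in the direction of E: ΔV = −E·d for a displacement d parallel to E.
Going from P to Q is a displacement of 0.694 m along the field, so V_Q − V_P = −Ed = -2.26×10⁴ V.

-2.26×10⁴ V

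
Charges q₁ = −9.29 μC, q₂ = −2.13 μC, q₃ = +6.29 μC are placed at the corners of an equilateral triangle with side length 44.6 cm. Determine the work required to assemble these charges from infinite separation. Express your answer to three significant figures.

-1.05 J

The work to assemble the configuration equals its total potential energy, U = Σ kqᵢqⱼ/rᵢⱼ over all pairs.
All three pair separations equal the side length, 0.446 m.
U = (0.399) + (-1.18) + (-0.270) = -1.05 J.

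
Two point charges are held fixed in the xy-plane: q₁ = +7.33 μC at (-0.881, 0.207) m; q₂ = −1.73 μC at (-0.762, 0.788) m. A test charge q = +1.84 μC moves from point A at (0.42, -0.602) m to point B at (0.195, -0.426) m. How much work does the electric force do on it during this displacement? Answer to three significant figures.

The work done by the electric force is W_field = −ΔU = −q(V_B − V_A) = q(V_A − V_B).
At A: distances to the source charges are 1.53 m, 1.82 m; V_A = Σ kqᵢ/rᵢ = 3.45×10⁴ V.
At B: distances to the source charges are 1.25 m, 1.55 m; V_B = Σ kqᵢ/rᵢ = 4.27×10⁴ V.
ΔV = V_B − V_A = 8240 V.
W_field = −qΔV = −(1.84×10⁻⁶ C)(8240 V) = -0.0152 J.

-0.0152 J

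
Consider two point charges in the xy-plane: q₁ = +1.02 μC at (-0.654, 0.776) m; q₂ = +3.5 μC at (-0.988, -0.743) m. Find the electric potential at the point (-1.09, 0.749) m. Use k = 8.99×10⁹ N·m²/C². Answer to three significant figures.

Electric potential is a scalar, so the contributions from each charge add algebraically: V = Σ kqᵢ/rᵢ.
Distances from the field point to each charge: r₁ = 0.437 m, r₂ = 1.50 m.
V = k[(1.02×10⁻⁶)/(0.437) + (3.50×10⁻⁶)/(1.50)] = 4.20×10⁴ V.

4.20×10⁴ V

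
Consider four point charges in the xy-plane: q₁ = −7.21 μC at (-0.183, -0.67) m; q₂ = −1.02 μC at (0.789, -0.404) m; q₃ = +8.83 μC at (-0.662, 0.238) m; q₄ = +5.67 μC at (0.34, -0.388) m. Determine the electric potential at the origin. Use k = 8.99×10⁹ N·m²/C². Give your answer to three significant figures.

1.08×10⁵ V

The total potential is the scalar sum of each charge's contribution, V = Σ kqᵢ/rᵢ.
Distances from the field point to each charge: r₁ = 0.695 m, r₂ = 0.886 m, r₃ = 0.703 m, r₄ = 0.516 m.
V = k[(-7.21×10⁻⁶)/(0.695) + (-1.02×10⁻⁶)/(0.886) + (8.83×10⁻⁶)/(0.703) + (5.67×10⁻⁶)/(0.516)] = 1.08×10⁵ V.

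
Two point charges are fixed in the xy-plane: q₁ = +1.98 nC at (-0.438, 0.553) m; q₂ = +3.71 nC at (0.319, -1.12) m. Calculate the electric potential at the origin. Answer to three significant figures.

The total potential is the scalar sum of each charge's contribution, V = Σ kqᵢ/rᵢ.
Distances from the field point to each charge: r₁ = 0.705 m, r₂ = 1.16 m.
V = k[(1.98×10⁻⁹)/(0.705) + (3.71×10⁻⁹)/(1.16)] = 53.9 V.

53.9 V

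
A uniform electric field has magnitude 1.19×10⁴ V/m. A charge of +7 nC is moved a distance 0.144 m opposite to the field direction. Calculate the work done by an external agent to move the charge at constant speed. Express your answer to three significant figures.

1.20×10⁻⁵ J

The potential change for a displacement 0.144 m opposite to the field direction is ΔV = +Ed = 1710 V.
W_ext = qΔV = 1.20×10⁻⁵ J.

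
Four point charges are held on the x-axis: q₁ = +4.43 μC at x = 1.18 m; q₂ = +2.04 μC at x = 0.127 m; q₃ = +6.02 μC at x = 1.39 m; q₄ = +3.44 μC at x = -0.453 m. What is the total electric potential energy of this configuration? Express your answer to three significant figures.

The assembly work is the sum of pairwise potential energies, U = Σ_{i<j} kqᵢqⱼ/rᵢⱼ.
Pair separations: r₁₂ = 1.05 m, r₁₃ = 0.210 m, r₁₄ = 1.63 m, r₂₃ = 1.26 m, r₂₄ = 0.580 m, r₃₄ = 1.84 m.
Summing all 6 pair terms gives U = 1.60 J.

1.60 J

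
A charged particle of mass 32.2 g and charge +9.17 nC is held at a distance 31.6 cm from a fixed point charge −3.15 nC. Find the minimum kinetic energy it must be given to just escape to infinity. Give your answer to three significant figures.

8.22×10⁻⁷ J

To just escape, total mechanical energy must reach zero at infinity: ½mv²_min + U = 0, so ½mv²_min = −U = |kQq|/r.
|U| = |kQq|/r = (8.99×10⁹ N·m²/C²)(3.15×10⁻⁹)(9.17×10⁻⁹)/(0.316) = 8.22×10⁻⁷ J.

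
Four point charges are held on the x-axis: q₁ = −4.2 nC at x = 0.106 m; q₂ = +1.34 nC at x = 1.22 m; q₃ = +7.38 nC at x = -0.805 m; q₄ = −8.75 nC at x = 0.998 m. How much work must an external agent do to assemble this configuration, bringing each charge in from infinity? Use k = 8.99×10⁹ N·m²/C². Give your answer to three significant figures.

-7.34×10⁻⁷ J

The work to assemble the configuration equals its total potential energy, U = Σ kqᵢqⱼ/rᵢⱼ over all pairs.
Pair separations: r₁₂ = 1.11 m, r₁₃ = 0.911 m, r₁₄ = 0.892 m, r₂₃ = 2.02 m, r₂₄ = 0.222 m, r₃₄ = 1.80 m.
Summing all 6 pair terms gives U = -7.34×10⁻⁷ J.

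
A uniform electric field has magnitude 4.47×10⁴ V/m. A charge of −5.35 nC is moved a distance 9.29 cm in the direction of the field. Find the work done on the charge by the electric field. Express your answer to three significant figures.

The potential change for a displacement 9.29 cm in the direction of the field is ΔV = −Ed = -4150 V.
W_field = −qΔV = -2.22×10⁻⁵ J.

-2.22×10⁻⁵ J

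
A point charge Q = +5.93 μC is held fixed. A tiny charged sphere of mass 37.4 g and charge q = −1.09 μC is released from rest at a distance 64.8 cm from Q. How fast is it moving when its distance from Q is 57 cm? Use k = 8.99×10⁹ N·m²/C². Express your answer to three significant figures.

0.810 m/s

Only the electrostatic force acts, so mechanical energy is conserved: ½mv² = U₁ − U₂ = kQq(1/r₁ − 1/r₂).
U₁ − U₂ = (8.99×10⁹ N·m²/C²)(5.93×10⁻⁶ C)(-1.09×10⁻⁶ C)(1/0.648 − 1/0.570) = 0.0123 J.
v = √(2·0.0123/0.0374) = 0.810 m/s.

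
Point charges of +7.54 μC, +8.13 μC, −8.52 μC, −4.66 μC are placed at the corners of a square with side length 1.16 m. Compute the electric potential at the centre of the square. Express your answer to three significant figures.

2.73×10⁴ V

Electric potential is a scalar, so the contributions from each charge add algebraically: V = Σ kqᵢ/rᵢ.
The distance from each corner to the centre is a√2/2 = 0.820 m.
V = k[(7.54×10⁻⁶)/(0.820) + (8.13×10⁻⁶)/(0.820) + (-8.52×10⁻⁶)/(0.820) + (-4.66×10⁻⁶)/(0.820)] = 2.73×10⁴ V.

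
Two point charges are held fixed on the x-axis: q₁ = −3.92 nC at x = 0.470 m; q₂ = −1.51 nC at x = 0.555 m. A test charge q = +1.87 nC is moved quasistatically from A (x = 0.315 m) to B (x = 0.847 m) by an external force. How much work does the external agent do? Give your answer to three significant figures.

2.69×10⁻⁷ J

For quasistatic motion the external work equals the change in potential energy: W_ext = qΔV = q(V_B − V_A).
At A: distances to the source charges are 0.155 m, 0.240 m; V_A = Σ kqᵢ/rᵢ = -284 V.
At B: distances to the source charges are 0.377 m, 0.292 m; V_B = Σ kqᵢ/rᵢ = -140 V.
ΔV = V_B − V_A = 144 V.
W_ext = qΔV = (1.87×10⁻⁹ C)(144 V) = 2.69×10⁻⁷ J.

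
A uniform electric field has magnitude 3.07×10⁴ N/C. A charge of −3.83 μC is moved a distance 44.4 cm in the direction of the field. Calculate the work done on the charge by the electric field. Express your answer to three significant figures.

-0.0522 J

The potential change for a displacement 44.4 cm in the direction of the field is ΔV = −Ed = -1.36×10⁴ V.
W_field = −qΔV = -0.0522 J.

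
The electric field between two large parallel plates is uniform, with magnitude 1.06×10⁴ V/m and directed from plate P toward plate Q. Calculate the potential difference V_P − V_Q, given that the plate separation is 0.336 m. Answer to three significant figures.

3560 V

In a uniform field, potential decreases in the direction of E: ΔV = −E·d for a displacement d parallel to E.
Going from Q to P is a displacement of 0.336 m opposite to the field, so V_P − V_Q = +Ed = 3560 V.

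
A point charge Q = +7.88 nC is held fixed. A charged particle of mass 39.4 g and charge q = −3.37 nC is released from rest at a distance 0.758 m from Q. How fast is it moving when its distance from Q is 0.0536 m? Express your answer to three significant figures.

Only the electrostatic force acts, so mechanical energy is conserved: ½mv² = U₁ − U₂ = kQq(1/r₁ − 1/r₂).
U₁ − U₂ = (8.99×10⁹ N·m²/C²)(7.88×10⁻⁹ C)(-3.37×10⁻⁹ C)(1/0.758 − 1/0.0536) = 4.14×10⁻⁶ J.
v = √(2·4.14×10⁻⁶/0.0394) = 0.0145 m/s.

0.0145 m/s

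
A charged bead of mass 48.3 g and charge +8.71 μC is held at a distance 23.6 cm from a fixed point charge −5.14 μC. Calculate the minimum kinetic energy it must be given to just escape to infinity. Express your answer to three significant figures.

To just escape, total mechanical energy must reach zero at infinity: ½mv²_min + U = 0, so ½mv²_min = −U = |kQq|/r.
|U| = |kQq|/r = (8.99×10⁹ N·m²/C²)(5.14×10⁻⁶)(8.71×10⁻⁶)/(0.236) = 1.71 J.

1.71 J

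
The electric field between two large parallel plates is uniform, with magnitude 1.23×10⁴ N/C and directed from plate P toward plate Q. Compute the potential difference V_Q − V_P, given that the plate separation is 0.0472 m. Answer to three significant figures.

In a uniform field, potential decreases in the direction of E: ΔV = −E·d for a displacement d parallel to E.
Going from P to Q is a displacement of 0.0472 m along the field, so V_Q − V_P = −Ed = -581 V.

-581 V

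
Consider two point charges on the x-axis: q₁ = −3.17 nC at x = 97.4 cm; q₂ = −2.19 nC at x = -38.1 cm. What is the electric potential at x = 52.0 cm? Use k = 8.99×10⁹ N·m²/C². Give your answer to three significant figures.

The total potential is the scalar sum of each charge's contribution, V = Σ kqᵢ/rᵢ.
Distances from the field point to each charge: r₁ = 0.454 m, r₂ = 0.901 m.
V = k[(-3.17×10⁻⁹)/(0.454) + (-2.19×10⁻⁹)/(0.901)] = -84.6 V.

-84.6 V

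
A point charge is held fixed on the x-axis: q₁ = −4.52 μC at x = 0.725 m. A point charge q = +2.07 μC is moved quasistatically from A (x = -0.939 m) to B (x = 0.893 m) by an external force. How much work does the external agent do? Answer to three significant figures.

-0.450 J

For quasistatic motion the external work equals the change in potential energy: W_ext = qΔV = q(V_B − V_A).
At A: distance to the source charge is 1.66 m; V_A = kq₁/r = -2.44×10⁴ V.
At B: distance to the source charge is 0.168 m; V_B = kq₁/r = -2.42×10⁵ V.
ΔV = V_B − V_A = -2.17×10⁵ V.
W_ext = qΔV = (2.07×10⁻⁶ C)(-2.17×10⁵ V) = -0.450 J.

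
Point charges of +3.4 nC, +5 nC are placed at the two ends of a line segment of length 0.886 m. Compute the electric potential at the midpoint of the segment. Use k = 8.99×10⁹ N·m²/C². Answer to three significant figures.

170 V

The total potential is the scalar sum of each charge's contribution, V = Σ kqᵢ/rᵢ.
Each charge is 0.443 m from the midpoint.
V = k[(3.40×10⁻⁹)/(0.443) + (5.00×10⁻⁹)/(0.443)] = 170 V.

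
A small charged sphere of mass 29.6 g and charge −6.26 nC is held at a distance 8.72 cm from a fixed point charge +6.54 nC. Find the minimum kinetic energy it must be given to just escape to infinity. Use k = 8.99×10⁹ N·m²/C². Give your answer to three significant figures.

4.22×10⁻⁶ J

To just escape, total mechanical energy must reach zero at infinity: ½mv²_min + U = 0, so ½mv²_min = −U = |kQq|/r.
|U| = |kQq|/r = (8.99×10⁹ N·m²/C²)(6.54×10⁻⁹)(6.26×10⁻⁹)/(0.0872) = 4.22×10⁻⁶ J.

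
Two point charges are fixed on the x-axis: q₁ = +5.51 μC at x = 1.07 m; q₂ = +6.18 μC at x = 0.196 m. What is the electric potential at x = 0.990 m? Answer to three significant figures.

The total potential is the scalar sum of each charge's contribution, V = Σ kqᵢ/rᵢ.
Distances from the field point to each charge: r₁ = 0.0800 m, r₂ = 0.794 m.
V = k[(5.51×10⁻⁶)/(0.0800) + (6.18×10⁻⁶)/(0.794)] = 6.89×10⁵ V.

6.89×10⁵ V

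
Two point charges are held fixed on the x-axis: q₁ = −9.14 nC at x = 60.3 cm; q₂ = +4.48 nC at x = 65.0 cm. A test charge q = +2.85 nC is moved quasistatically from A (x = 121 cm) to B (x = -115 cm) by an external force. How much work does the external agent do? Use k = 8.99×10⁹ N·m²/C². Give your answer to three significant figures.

1.11×10⁻⁷ J

For quasistatic motion the external work equals the change in potential energy: W_ext = qΔV = q(V_B − V_A).
At A: distances to the source charges are 0.607 m, 0.560 m; V_A = Σ kqᵢ/rᵢ = -63.4 V.
At B: distances to the source charges are 1.75 m, 1.80 m; V_B = Σ kqᵢ/rᵢ = -24.5 V.
ΔV = V_B − V_A = 39.0 V.
W_ext = qΔV = (2.85×10⁻⁹ C)(39.0 V) = 1.11×10⁻⁷ J.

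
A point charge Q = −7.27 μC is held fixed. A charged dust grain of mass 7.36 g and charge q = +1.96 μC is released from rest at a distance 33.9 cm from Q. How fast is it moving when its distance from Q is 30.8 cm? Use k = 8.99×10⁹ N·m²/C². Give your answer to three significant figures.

Only the electrostatic force acts, so mechanical energy is conserved: ½mv² = U₁ − U₂ = kQq(1/r₁ − 1/r₂).
U₁ − U₂ = (8.99×10⁹ N·m²/C²)(-7.27×10⁻⁶ C)(1.96×10⁻⁶ C)(1/0.339 − 1/0.308) = 0.0380 J.
v = √(2·0.0380/7.36×10⁻³) = 3.21 m/s.

3.21 m/s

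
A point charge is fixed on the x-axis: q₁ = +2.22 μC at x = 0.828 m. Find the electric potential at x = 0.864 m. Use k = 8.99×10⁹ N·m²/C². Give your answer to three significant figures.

5.54×10⁵ V

Electric potential is a scalar, so the contributions from each charge add algebraically: V = Σ kqᵢ/rᵢ.
V = k[(2.22×10⁻⁶)/(0.0360)] = 5.54×10⁵ V.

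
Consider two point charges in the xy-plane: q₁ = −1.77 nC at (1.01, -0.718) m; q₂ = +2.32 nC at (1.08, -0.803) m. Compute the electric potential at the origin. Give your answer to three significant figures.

2.66 V

Electric potential is a scalar, so the contributions from each charge add algebraically: V = Σ kqᵢ/rᵢ.
Distances from the field point to each charge: r₁ = 1.24 m, r₂ = 1.35 m.
V = k[(-1.77×10⁻⁹)/(1.24) + (2.32×10⁻⁹)/(1.35)] = 2.66 V.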